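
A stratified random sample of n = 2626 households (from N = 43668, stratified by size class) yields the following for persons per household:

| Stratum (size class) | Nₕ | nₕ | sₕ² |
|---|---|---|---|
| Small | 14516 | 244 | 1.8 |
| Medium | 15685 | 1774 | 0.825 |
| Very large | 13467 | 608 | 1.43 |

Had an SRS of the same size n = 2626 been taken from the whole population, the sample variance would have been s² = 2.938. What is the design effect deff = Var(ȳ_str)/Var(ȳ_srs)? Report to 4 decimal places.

1.0159

Var(ȳ_str) = Σ Wₕ²(1−fₕ)sₕ²/nₕ with Wₕ = Nₕ/43668:
  Small: (14516/43668)²·(1−244/14516)·1.8/244 = 8.0147111 × 10^-4
  Medium: (15685/43668)²·(1−1774/15685)·0.825/1774 = 5.321286 × 10^-5
  Very large: (13467/43668)²·(1−608/13467)·1.43/608 = 2.1359147 × 10^-4
  → Var(ȳ_str) = 0.0010682754.
Var(ȳ_srs) = (1 − 2626/43668)·2.938/2626 = 0.0010515315.
deff = 0.0010682754 / 0.0010515315 = 1.0159.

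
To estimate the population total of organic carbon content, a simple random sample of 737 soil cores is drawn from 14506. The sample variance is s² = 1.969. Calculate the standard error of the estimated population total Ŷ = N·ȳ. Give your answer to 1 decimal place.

730.5

Var(Ŷ) = N²·Var(ȳ) = N²·(1 − n/N)·s²/n.
f = 737/14506 = 0.05080656; Var(ȳ) = 0.94919344·1.969/737 = 0.0025359049.
Var(Ŷ) = 14506² · 0.0025359049 = 533615.34.
SE(Ŷ) = √(533615.34) = 730.5.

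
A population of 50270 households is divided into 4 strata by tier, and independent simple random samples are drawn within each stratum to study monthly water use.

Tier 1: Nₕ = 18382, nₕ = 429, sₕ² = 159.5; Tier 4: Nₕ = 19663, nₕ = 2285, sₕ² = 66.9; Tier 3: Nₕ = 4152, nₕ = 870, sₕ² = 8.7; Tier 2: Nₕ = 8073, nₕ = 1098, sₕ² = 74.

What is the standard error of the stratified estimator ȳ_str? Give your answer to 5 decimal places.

Var(ȳ_str) = Σₕ Wₕ²(1 − fₕ)sₕ²/nₕ with Wₕ = Nₕ/N, N = 50270.
Tier 1: Wₕ = 0.36566541; term = 0.36566541²·(1 − 0.02333805)·159.5/429 = 0.048552927.
Tier 4: Wₕ = 0.39114780; term = 0.39114780²·(1 − 0.11620811)·66.9/2285 = 0.0039588743.
Tier 3: Wₕ = 0.08259399; term = 0.08259399²·(1 − 0.20953757)·8.7/870 = 5.392351 × 10^-5.
Tier 2: Wₕ = 0.16059280; term = 0.16059280²·(1 − 0.13600892)·74/1098 = 0.0015017263.
Sum = 0.054067451.
SE = √(0.054067451) = 0.23252.

0.23252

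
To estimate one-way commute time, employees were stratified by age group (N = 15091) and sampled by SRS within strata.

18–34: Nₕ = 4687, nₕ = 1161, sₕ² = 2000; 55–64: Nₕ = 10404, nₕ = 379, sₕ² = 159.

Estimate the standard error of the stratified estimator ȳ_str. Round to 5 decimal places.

0.56315

Var(ȳ_str) = Σₕ Wₕ²(1 − fₕ)sₕ²/nₕ with Wₕ = Nₕ/N, N = 15091.
18–34: Wₕ = 0.31058247; term = 0.31058247²·(1 − 0.24770642)·2000/1161 = 0.12500834.
55–64: Wₕ = 0.68941753; term = 0.68941753²·(1 − 0.03642830)·159/379 = 0.19213505.
Sum = 0.31714339.
SE = √(0.31714339) = 0.56315.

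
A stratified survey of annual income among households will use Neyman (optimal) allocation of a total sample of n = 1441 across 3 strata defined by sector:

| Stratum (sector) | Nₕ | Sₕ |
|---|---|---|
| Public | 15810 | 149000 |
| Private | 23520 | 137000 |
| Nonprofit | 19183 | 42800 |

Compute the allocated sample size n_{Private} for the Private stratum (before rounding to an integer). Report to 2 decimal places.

725.63

Neyman allocation: nₕ = n·NₕSₕ / Σⱼ NⱼSⱼ.
Σ NⱼSⱼ = 15810·149000 + 23520·137000 + 19183·42800 = 6.3989624 × 10^9.
n_{Private} = 1441·23520·137000 / (6.3989624 × 10^9) = 725.63.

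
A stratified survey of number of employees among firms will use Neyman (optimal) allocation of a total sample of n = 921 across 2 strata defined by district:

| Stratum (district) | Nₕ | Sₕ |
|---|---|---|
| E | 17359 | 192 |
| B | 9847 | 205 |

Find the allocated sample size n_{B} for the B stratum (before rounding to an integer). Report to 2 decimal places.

Neyman allocation: nₕ = n·NₕSₕ / Σⱼ NⱼSⱼ.
Σ NⱼSⱼ = 17359·192 + 9847·205 = 5.351563 × 10^6.
n_{B} = 921·9847·205 / (5.351563 × 10^6) = 347.41.

347.41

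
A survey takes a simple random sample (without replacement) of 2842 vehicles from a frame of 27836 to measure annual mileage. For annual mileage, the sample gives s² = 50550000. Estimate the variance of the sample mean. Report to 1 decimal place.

15970.8

Under SRS without replacement, Var(ȳ) = (1 − f)·s²/n with f = n/N = 2842/27836 = 0.10209800.
Var(ȳ) = (1 − 0.10209800)·50550000/2842 = 0.89790200·17786.77 = 15970.776.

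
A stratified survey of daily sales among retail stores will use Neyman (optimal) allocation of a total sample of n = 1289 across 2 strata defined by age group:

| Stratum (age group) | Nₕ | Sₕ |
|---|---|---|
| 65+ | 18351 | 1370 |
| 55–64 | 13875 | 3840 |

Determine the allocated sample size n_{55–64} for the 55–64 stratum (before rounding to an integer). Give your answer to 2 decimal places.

Neyman allocation: nₕ = n·NₕSₕ / Σⱼ NⱼSⱼ.
Σ NⱼSⱼ = 18351·1370 + 13875·3840 = 7.842087 × 10^7.
n_{55–64} = 1289·13875·3840 / (7.842087 × 10^7) = 875.76.

875.76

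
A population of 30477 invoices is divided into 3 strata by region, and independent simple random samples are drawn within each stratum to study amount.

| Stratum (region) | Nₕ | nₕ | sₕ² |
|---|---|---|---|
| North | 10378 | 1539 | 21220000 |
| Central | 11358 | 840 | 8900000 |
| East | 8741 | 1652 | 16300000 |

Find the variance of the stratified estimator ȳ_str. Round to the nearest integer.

Var(ȳ_str) = Σₕ Wₕ²(1 − fₕ)sₕ²/nₕ with Wₕ = Nₕ/N, N = 30477.
North: Wₕ = 0.34051908; term = 0.34051908²·(1 − 0.14829447)·21220000/1539 = 1361.6928.
Central: Wₕ = 0.37267448; term = 0.37267448²·(1 − 0.07395668)·8900000/840 = 1362.7033.
East: Wₕ = 0.28680644; term = 0.28680644²·(1 − 0.18899439)·16300000/1652 = 658.23236.
Sum = 3382.6285.

3383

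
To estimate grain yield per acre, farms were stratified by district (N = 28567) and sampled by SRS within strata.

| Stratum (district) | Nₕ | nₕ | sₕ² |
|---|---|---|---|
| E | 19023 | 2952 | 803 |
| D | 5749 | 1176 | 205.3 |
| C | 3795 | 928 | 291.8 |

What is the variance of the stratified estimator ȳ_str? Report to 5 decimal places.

0.11172

Var(ȳ_str) = Σₕ Wₕ²(1 − fₕ)sₕ²/nₕ with Wₕ = Nₕ/N, N = 28567.
E: Wₕ = 0.66590822; term = 0.66590822²·(1 − 0.15518057)·803/2952 = 0.10190414.
D: Wₕ = 0.20124619; term = 0.20124619²·(1 − 0.20455731)·205.3/1176 = 0.0056240072.
C: Wₕ = 0.13284559; term = 0.13284559²·(1 − 0.24453228)·291.8/928 = 0.0041922533.
Sum = 0.1117204.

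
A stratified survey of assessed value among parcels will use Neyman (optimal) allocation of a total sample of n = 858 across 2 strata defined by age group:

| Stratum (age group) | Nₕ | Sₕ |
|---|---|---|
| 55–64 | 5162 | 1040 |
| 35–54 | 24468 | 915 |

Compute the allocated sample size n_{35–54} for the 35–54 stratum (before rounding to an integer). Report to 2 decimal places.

692.05

Neyman allocation: nₕ = n·NₕSₕ / Σⱼ NⱼSⱼ.
Σ NⱼSⱼ = 5162·1040 + 24468·915 = 2.77567 × 10^7.
n_{35–54} = 858·24468·915 / (2.77567 × 10^7) = 692.05.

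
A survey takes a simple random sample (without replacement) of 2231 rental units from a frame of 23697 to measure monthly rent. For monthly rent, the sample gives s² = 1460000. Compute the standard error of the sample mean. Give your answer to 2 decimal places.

Under SRS without replacement, Var(ȳ) = (1 − f)·s²/n with f = n/N = 2231/23697 = 0.09414694.
Var(ȳ) = (1 − 0.09414694)·1460000/2231 = 0.90585306·654.41506 = 592.80389.
SE(ȳ) = √(592.80389) = 24.35.

24.35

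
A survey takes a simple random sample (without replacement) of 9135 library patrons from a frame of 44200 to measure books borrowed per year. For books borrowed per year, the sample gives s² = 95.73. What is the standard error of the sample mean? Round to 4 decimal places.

Under SRS without replacement, Var(ȳ) = (1 − f)·s²/n with f = n/N = 9135/44200 = 0.20667421.
Var(ȳ) = (1 − 0.20667421)·95.73/9135 = 0.79332579·0.010479475 = 0.0083136374.
SE(ȳ) = √(0.0083136374) = 0.0912.

0.0912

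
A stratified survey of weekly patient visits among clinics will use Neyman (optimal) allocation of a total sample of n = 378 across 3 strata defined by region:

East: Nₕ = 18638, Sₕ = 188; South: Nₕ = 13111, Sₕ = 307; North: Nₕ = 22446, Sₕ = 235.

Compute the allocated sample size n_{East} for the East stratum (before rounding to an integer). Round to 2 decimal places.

Neyman allocation: nₕ = n·NₕSₕ / Σⱼ NⱼSⱼ.
Σ NⱼSⱼ = 18638·188 + 13111·307 + 22446·235 = 1.2803831 × 10^7.
n_{East} = 378·18638·188 / (1.2803831 × 10^7) = 103.44.

103.44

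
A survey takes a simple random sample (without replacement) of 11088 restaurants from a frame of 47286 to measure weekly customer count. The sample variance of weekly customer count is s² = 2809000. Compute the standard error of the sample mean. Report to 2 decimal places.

Under SRS without replacement, Var(ȳ) = (1 − f)·s²/n with f = n/N = 11088/47286 = 0.23448801.
Var(ȳ) = (1 − 0.23448801)·2809000/11088 = 0.76551199·253.33694 = 193.93247.
SE(ȳ) = √(193.93247) = 13.93.

13.93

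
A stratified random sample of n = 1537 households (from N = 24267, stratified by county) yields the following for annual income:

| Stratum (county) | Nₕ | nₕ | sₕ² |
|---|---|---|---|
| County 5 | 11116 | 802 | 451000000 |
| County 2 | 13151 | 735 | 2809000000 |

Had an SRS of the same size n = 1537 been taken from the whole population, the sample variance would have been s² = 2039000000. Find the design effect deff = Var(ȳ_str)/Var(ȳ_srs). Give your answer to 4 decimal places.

0.9409

Var(ȳ_str) = Σ Wₕ²(1−fₕ)sₕ²/nₕ with Wₕ = Nₕ/24267:
  County 5: (11116/24267)²·(1−802/11116)·451000000/802 = 109482.74
  County 2: (13151/24267)²·(1−735/13151)·2809000000/735 = 1.059675 × 10^6
  → Var(ȳ_str) = 1.1691577 × 10^6.
Var(ȳ_srs) = (1 − 1537/24267)·2039000000/1537 = 1.2425867 × 10^6.
deff = (1.1691577 × 10^6) / (1.2425867 × 10^6) = 0.9409.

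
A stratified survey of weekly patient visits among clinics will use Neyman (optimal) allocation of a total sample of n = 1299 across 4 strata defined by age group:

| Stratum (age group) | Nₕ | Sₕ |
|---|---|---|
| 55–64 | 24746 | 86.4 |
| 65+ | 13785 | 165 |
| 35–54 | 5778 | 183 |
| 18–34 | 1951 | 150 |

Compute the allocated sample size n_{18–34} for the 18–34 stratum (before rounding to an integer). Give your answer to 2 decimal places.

65.97

Neyman allocation: nₕ = n·NₕSₕ / Σⱼ NⱼSⱼ.
Σ NⱼSⱼ = 24746·86.4 + 13785·165 + 5778·183 + 1951·150 = 5.7626034 × 10^6.
n_{18–34} = 1299·1951·150 / (5.7626034 × 10^6) = 65.97.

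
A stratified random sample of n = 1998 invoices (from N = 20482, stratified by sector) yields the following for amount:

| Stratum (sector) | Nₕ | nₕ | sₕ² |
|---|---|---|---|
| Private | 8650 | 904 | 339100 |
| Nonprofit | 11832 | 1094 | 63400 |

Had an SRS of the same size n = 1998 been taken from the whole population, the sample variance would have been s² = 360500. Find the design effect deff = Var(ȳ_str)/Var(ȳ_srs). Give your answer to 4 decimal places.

Var(ȳ_str) = Σ Wₕ²(1−fₕ)sₕ²/nₕ with Wₕ = Nₕ/20482:
  Private: (8650/20482)²·(1−904/8650)·339100/904 = 59.91123
  Nonprofit: (11832/20482)²·(1−1094/11832)·63400/1094 = 17.551279
  → Var(ȳ_str) = 77.462509.
Var(ȳ_srs) = (1 − 1998/20482)·360500/1998 = 162.82961.
deff = 77.462509 / 162.82961 = 0.4757.

0.4757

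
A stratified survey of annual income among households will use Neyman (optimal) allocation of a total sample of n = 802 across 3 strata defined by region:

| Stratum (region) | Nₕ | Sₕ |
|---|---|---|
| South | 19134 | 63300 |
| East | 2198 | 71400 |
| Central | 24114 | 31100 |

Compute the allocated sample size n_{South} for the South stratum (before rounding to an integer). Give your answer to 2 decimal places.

458.61

Neyman allocation: nₕ = n·NₕSₕ / Σⱼ NⱼSⱼ.
Σ NⱼSⱼ = 19134·63300 + 2198·71400 + 24114·31100 = 2.1180648 × 10^9.
n_{South} = 802·19134·63300 / (2.1180648 × 10^9) = 458.61.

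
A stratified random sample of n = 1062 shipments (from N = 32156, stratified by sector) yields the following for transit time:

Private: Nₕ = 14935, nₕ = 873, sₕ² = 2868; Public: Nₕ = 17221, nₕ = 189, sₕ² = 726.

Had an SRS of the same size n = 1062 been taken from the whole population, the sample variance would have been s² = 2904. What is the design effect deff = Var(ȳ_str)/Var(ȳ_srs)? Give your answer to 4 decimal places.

0.6644

Var(ȳ_str) = Σ Wₕ²(1−fₕ)sₕ²/nₕ with Wₕ = Nₕ/32156:
  Private: (14935/32156)²·(1−873/14935)·2868/873 = 0.66725707
  Public: (17221/32156)²·(1−189/17221)·726/189 = 1.0896193
  → Var(ȳ_str) = 1.7568764.
Var(ȳ_srs) = (1 − 1062/32156)·2904/1062 = 2.6441535.
deff = 1.7568764 / 2.6441535 = 0.6644.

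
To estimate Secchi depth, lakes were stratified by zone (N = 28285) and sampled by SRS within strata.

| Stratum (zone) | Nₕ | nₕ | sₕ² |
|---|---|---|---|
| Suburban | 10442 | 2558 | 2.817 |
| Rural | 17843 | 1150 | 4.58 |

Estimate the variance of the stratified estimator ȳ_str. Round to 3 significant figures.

0.00160

Var(ȳ_str) = Σₕ Wₕ²(1 − fₕ)sₕ²/nₕ with Wₕ = Nₕ/N, N = 28285.
Suburban: Wₕ = 0.36917094; term = 0.36917094²·(1 − 0.24497223)·2.817/2558 = 1.1331939 × 10^-4.
Rural: Wₕ = 0.63082906; term = 0.63082906²·(1 − 0.06445105)·4.58/1150 = 0.0014827145.
Sum = 0.0015960339.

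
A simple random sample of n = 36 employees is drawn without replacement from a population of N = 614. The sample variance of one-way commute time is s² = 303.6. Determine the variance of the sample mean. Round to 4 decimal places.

7.9389

Under SRS without replacement, Var(ȳ) = (1 − f)·s²/n with f = n/N = 36/614 = 0.05863192.
Var(ȳ) = (1 − 0.05863192)·303.6/36 = 0.94136808·8.4333333 = 7.9388708.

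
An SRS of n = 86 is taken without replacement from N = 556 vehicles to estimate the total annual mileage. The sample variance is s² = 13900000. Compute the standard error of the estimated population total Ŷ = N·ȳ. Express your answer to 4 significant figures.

Var(Ŷ) = N²·Var(ȳ) = N²·(1 − n/N)·s²/n.
f = 86/556 = 0.15467626; Var(ȳ) = 0.84532374·13900000/86 = 136627.91.
Var(Ŷ) = 556² · 136627.91 = 4.2236606 × 10^10.
SE(Ŷ) = √(4.2236606 × 10^10) = 205500.

205500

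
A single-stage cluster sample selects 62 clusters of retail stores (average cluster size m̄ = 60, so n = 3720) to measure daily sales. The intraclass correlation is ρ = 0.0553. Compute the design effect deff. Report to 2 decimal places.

4.26

deff = 1 + (60 − 1)·0.0553 = 1 + 3.2627 = 4.2627.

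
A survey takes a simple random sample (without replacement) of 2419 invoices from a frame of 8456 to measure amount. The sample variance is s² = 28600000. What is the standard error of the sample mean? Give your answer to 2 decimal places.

Under SRS without replacement, Var(ȳ) = (1 − f)·s²/n with f = n/N = 2419/8456 = 0.28606906.
Var(ȳ) = (1 − 0.28606906)·28600000/2419 = 0.71393094·11823.067 = 8440.8536.
SE(ȳ) = √(8440.8536) = 91.87.

91.87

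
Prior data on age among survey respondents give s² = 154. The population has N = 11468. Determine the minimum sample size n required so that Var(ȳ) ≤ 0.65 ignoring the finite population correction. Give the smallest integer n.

237

Without fpc, n₀ = s²/D = 154/0.65 = 236.9231.
Rounding up, n = 237.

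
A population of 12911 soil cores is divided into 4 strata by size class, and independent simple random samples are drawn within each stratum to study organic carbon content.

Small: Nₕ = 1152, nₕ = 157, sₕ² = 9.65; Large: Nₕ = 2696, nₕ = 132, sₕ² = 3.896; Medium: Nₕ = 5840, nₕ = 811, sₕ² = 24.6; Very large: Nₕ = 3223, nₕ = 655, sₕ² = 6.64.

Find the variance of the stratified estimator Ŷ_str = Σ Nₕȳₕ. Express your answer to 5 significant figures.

1.2492 × 10^6

Var(Ŷ_str) = Σₕ Nₕ²(1 − fₕ)sₕ²/nₕ.
Small: 1152²·(1 − 157/1152)·9.65/157 = 70453.605.
Large: 2696²·(1 − 132/2696)·3.896/132 = 204024.78.
Medium: 5840²·(1 − 811/5840)·24.6/811 = 890858.52.
Very large: 3223²·(1 − 655/3223)·6.64/655 = 83903.892.
Sum = 1.2492408 × 10^6.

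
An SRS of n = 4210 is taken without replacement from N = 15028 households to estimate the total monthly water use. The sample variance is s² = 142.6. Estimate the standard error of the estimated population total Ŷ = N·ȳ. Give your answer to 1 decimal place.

Var(Ŷ) = N²·Var(ȳ) = N²·(1 − n/N)·s²/n.
f = 4210/15028 = 0.28014373; Var(ȳ) = 0.71985627·142.6/4210 = 0.02438278.
Var(Ŷ) = 15028² · 0.02438278 = 5.5066262 × 10^6.
SE(Ŷ) = √(5.5066262 × 10^6) = 2346.6.

2346.6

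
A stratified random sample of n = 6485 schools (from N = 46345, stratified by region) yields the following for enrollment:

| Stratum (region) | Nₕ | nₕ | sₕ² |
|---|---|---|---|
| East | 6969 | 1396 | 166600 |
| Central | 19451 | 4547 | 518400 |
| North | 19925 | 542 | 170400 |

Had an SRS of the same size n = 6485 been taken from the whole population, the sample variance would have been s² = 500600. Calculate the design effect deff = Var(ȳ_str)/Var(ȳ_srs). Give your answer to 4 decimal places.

1.1157

Var(ȳ_str) = Σ Wₕ²(1−fₕ)sₕ²/nₕ with Wₕ = Nₕ/46345:
  East: (6969/46345)²·(1−1396/6969)·166600/1396 = 2.1579596
  Central: (19451/46345)²·(1−4547/19451)·518400/4547 = 15.387889
  North: (19925/46345)²·(1−542/19925)·170400/542 = 56.530634
  → Var(ȳ_str) = 74.076483.
Var(ȳ_srs) = (1 − 6485/46345)·500600/6485 = 66.391927.
deff = 74.076483 / 66.391927 = 1.1157.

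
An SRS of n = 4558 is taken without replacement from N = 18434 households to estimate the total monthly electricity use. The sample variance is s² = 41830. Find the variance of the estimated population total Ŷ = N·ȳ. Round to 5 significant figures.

Var(Ŷ) = N²·Var(ȳ) = N²·(1 − n/N)·s²/n.
f = 4558/18434 = 0.24726050; Var(ȳ) = 0.75273950·41830/4558 = 6.9080942.
Var(Ŷ) = 18434² · 6.9080942 = 2.3474558 × 10^9.

2.3475 × 10^9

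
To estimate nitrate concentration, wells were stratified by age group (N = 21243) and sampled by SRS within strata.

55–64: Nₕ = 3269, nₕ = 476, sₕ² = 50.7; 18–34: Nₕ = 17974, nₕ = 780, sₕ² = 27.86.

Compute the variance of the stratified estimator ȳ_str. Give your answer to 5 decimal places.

Var(ȳ_str) = Σₕ Wₕ²(1 − fₕ)sₕ²/nₕ with Wₕ = Nₕ/N, N = 21243.
55–64: Wₕ = 0.15388599; term = 0.15388599²·(1 − 0.14561028)·50.7/476 = 0.0021550392.
18–34: Wₕ = 0.84611401; term = 0.84611401²·(1 − 0.04339602)·27.86/780 = 0.024461127.
Sum = 0.026616166.

0.02662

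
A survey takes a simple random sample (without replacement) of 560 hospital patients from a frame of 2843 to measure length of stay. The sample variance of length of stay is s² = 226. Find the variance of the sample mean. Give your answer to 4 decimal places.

0.3241

Under SRS without replacement, Var(ȳ) = (1 − f)·s²/n with f = n/N = 560/2843 = 0.19697503.
Var(ȳ) = (1 − 0.19697503)·226/560 = 0.80302497·0.40357143 = 0.32407794.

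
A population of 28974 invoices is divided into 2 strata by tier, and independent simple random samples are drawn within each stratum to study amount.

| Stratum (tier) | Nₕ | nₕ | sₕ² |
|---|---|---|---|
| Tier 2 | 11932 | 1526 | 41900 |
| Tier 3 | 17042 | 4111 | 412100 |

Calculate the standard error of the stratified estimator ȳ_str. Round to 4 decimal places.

Var(ȳ_str) = Σₕ Wₕ²(1 − fₕ)sₕ²/nₕ with Wₕ = Nₕ/N, N = 28974.
Tier 2: Wₕ = 0.41181749; term = 0.41181749²·(1 − 0.12789138)·41900/1526 = 4.0610622.
Tier 3: Wₕ = 0.58818251; term = 0.58818251²·(1 − 0.24122756)·412100/4111 = 26.314244.
Sum = 30.375306.
SE = √(30.375306) = 5.5114.

5.5114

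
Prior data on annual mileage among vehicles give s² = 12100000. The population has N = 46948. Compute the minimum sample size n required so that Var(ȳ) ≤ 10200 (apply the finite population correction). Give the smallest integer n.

Without fpc, n₀ = s²/D = 12100000/10200 = 1186.2745.
With fpc, (1 − n/N)·s²/n ≤ D requires n ≥ n₀/(1 + n₀/N) = 1186.2745/(1 + 1186.2745/46948) = 1157.0386.
Rounding up, n = 1158.

1158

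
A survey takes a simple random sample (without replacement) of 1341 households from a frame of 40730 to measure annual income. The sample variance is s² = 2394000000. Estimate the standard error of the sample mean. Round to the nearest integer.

1314

Under SRS without replacement, Var(ȳ) = (1 − f)·s²/n with f = n/N = 1341/40730 = 0.03292413.
Var(ȳ) = (1 − 0.03292413)·2394000000/1341 = 0.96707587·1.7852349 × 10^6 = 1.7264576 × 10^6.
SE(ȳ) = √(1.7264576 × 10^6) = 1314.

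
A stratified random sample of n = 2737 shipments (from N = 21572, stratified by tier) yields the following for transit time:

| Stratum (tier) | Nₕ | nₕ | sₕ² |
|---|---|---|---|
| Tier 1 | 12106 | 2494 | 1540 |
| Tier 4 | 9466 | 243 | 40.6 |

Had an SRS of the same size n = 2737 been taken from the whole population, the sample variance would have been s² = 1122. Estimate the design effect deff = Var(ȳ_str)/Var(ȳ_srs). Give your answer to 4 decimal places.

Var(ȳ_str) = Σ Wₕ²(1−fₕ)sₕ²/nₕ with Wₕ = Nₕ/21572:
  Tier 1: (12106/21572)²·(1−2494/12106)·1540/2494 = 0.15440376
  Tier 4: (9466/21572)²·(1−243/9466)·40.6/243 = 0.031345676
  → Var(ȳ_str) = 0.18574944.
Var(ȳ_srs) = (1 − 2737/21572)·1122/2737 = 0.35792602.
deff = 0.18574944 / 0.35792602 = 0.5190.

0.5190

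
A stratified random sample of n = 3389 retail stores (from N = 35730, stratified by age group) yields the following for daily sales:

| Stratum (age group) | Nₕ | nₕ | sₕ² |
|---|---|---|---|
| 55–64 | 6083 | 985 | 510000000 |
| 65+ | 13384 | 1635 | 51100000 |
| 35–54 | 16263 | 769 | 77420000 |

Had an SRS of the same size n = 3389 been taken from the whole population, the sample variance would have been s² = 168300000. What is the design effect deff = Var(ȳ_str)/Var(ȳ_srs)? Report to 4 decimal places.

0.8075

Var(ȳ_str) = Σ Wₕ²(1−fₕ)sₕ²/nₕ with Wₕ = Nₕ/35730:
  55–64: (6083/35730)²·(1−985/6083)·510000000/985 = 12577.246
  65+: (13384/35730)²·(1−1635/13384)·51100000/1635 = 3849.6739
  35–54: (16263/35730)²·(1−769/16263)·77420000/769 = 19871.242
  → Var(ȳ_str) = 36298.162.
Var(ȳ_srs) = (1 − 3389/35730)·168300000/3389 = 44950.339.
deff = 36298.162 / 44950.339 = 0.8075.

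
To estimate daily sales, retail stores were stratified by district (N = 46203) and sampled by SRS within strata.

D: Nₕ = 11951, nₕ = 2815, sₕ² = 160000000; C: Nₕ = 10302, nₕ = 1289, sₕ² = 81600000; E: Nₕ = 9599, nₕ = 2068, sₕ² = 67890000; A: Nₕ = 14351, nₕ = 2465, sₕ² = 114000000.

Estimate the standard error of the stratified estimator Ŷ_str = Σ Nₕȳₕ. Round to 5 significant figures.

4.7271 × 10^6

Var(Ŷ_str) = Σₕ Nₕ²(1 − fₕ)sₕ²/nₕ.
D: 11951²·(1 − 2815/11951)·160000000/2815 = 6.2058592 × 10^12.
C: 10302²·(1 − 1289/10302)·81600000/1289 = 5.8779807 × 10^12.
E: 9599²·(1 − 2068/9599)·67890000/2068 = 2.3731977 × 10^12.
A: 14351²·(1 − 2465/14351)·114000000/2465 = 7.8887069 × 10^12.
Sum = 2.2345745 × 10^13.
SE = √(2.2345745 × 10^13) = 4.7271 × 10^6.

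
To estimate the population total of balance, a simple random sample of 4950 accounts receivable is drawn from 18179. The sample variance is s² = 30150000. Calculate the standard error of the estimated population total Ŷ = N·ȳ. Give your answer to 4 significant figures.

Var(Ŷ) = N²·Var(ȳ) = N²·(1 − n/N)·s²/n.
f = 4950/18179 = 0.27229221; Var(ȳ) = 0.72770779·30150000/4950 = 4432.402.
Var(Ŷ) = 18179² · 4432.402 = 1.4648027 × 10^12.
SE(Ŷ) = √(1.4648027 × 10^12) = 1.210 × 10^6.

1.210 × 10^6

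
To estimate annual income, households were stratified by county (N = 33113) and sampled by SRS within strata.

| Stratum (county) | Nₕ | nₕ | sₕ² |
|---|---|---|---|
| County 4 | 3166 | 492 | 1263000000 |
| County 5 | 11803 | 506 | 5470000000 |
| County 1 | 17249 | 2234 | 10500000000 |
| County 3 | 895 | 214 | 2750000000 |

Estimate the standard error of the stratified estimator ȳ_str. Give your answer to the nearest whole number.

1566

Var(ȳ_str) = Σₕ Wₕ²(1 − fₕ)sₕ²/nₕ with Wₕ = Nₕ/N, N = 33113.
County 4: Wₕ = 0.09561200; term = 0.09561200²·(1 − 0.15540114)·1263000000/492 = 19820.45.
County 5: Wₕ = 0.35644611; term = 0.35644611²·(1 − 0.04287046)·5470000000/506 = 1.314605 × 10^6.
County 1: Wₕ = 0.52091324; term = 0.52091324²·(1 − 0.12951475)·10500000000/2234 = 1.1101926 × 10^6.
County 3: Wₕ = 0.02702866; term = 0.02702866²·(1 − 0.23910615)·2750000000/214 = 7143.1868.
Sum = 2.4517612 × 10^6.
SE = √(2.4517612 × 10^6) = 1566.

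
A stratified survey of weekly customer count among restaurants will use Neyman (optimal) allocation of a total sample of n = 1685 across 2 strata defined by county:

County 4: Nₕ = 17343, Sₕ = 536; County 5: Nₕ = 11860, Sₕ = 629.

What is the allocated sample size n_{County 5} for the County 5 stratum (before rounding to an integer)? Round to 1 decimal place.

Neyman allocation: nₕ = n·NₕSₕ / Σⱼ NⱼSⱼ.
Σ NⱼSⱼ = 17343·536 + 11860·629 = 1.6755788 × 10^7.
n_{County 5} = 1685·11860·629 / (1.6755788 × 10^7) = 750.2.

750.2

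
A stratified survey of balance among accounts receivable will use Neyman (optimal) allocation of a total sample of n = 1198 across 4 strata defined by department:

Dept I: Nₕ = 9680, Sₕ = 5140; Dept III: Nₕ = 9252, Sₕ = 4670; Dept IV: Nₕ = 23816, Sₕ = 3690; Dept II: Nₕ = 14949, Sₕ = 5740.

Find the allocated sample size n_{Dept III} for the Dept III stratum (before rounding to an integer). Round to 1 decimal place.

Neyman allocation: nₕ = n·NₕSₕ / Σⱼ NⱼSⱼ.
Σ NⱼSⱼ = 9680·5140 + 9252·4670 + 23816·3690 + 14949·5740 = 2.6665034 × 10^8.
n_{Dept III} = 1198·9252·4670 / (2.6665034 × 10^8) = 194.1.

194.1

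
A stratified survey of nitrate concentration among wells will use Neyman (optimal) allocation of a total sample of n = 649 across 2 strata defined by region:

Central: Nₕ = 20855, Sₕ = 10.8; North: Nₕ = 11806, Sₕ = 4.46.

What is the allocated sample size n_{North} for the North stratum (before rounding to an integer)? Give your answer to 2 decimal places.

Neyman allocation: nₕ = n·NₕSₕ / Σⱼ NⱼSⱼ.
Σ NⱼSⱼ = 20855·10.8 + 11806·4.46 = 277888.76.
n_{North} = 649·11806·4.46 / 277888.76 = 122.97.

122.97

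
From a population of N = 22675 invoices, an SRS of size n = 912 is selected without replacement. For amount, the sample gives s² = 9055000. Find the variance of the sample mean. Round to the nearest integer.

9529

Under SRS without replacement, Var(ȳ) = (1 − f)·s²/n with f = n/N = 912/22675 = 0.04022051.
Var(ȳ) = (1 − 0.04022051)·9055000/912 = 0.95977949·9928.7281 = 9529.3896.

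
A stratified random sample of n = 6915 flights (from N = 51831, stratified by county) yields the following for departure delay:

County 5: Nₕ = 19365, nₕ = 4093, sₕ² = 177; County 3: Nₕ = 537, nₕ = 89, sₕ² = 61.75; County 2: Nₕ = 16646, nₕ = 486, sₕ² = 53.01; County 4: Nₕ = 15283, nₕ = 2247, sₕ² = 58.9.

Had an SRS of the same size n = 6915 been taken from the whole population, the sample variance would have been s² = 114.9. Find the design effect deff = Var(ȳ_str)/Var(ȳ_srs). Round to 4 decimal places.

Var(ȳ_str) = Σ Wₕ²(1−fₕ)sₕ²/nₕ with Wₕ = Nₕ/51831:
  County 5: (19365/51831)²·(1−4093/19365)·177/4093 = 0.0047606446
  County 3: (537/51831)²·(1−89/537)·61.75/89 = 6.2132679 × 10^-5
  County 2: (16646/51831)²·(1−486/16646)·53.01/486 = 0.010921785
  County 4: (15283/51831)²·(1−2247/15283)·58.9/2247 = 0.0019439541
  → Var(ȳ_str) = 0.017688516.
Var(ȳ_srs) = (1 − 6915/51831)·114.9/6915 = 0.014399232.
deff = 0.017688516 / 0.014399232 = 1.2284.

1.2284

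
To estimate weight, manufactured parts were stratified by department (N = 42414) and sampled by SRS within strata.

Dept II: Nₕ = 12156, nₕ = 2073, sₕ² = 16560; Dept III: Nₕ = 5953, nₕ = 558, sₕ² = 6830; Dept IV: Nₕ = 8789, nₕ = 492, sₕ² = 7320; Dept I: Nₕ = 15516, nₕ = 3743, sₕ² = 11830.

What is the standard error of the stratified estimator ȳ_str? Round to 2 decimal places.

1.30

Var(ȳ_str) = Σₕ Wₕ²(1 − fₕ)sₕ²/nₕ with Wₕ = Nₕ/N, N = 42414.
Dept II: Wₕ = 0.28660348; term = 0.28660348²·(1 − 0.17053307)·16560/2073 = 0.54428081.
Dept III: Wₕ = 0.14035460; term = 0.14035460²·(1 − 0.09373425)·6830/558 = 0.2185221.
Dept IV: Wₕ = 0.20721931; term = 0.20721931²·(1 − 0.05597906)·7320/492 = 0.60309825.
Dept I: Wₕ = 0.36582261; term = 0.36582261²·(1 − 0.24123485)·11830/3743 = 0.32093226.
Sum = 1.6868334.
SE = √(1.6868334) = 1.30.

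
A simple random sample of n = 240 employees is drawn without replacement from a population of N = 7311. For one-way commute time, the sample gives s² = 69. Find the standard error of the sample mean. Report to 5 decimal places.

Under SRS without replacement, Var(ȳ) = (1 − f)·s²/n with f = n/N = 240/7311 = 0.03282725.
Var(ȳ) = (1 − 0.03282725)·69/240 = 0.96717275·0.2875 = 0.27806217.
SE(ȳ) = √(0.27806217) = 0.52732.

0.52732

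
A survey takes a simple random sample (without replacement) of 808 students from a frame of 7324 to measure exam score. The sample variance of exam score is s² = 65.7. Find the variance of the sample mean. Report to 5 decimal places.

Under SRS without replacement, Var(ȳ) = (1 − f)·s²/n with f = n/N = 808/7324 = 0.11032223.
Var(ȳ) = (1 − 0.11032223)·65.7/808 = 0.88967777·0.081311881 = 0.072341373.

0.07234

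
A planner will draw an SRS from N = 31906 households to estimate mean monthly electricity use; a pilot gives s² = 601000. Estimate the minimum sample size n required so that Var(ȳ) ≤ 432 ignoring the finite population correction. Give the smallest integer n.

1392

Without fpc, n₀ = s²/D = 601000/432 = 1391.2037.
Rounding up, n = 1392.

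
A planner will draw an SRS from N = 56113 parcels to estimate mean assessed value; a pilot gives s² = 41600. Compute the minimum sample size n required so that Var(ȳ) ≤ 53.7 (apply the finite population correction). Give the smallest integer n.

765

Without fpc, n₀ = s²/D = 41600/53.7 = 774.6741.
With fpc, (1 − n/N)·s²/n ≤ D requires n ≥ n₀/(1 + n₀/N) = 774.6741/(1 + 774.6741/56113) = 764.1249.
Rounding up, n = 765.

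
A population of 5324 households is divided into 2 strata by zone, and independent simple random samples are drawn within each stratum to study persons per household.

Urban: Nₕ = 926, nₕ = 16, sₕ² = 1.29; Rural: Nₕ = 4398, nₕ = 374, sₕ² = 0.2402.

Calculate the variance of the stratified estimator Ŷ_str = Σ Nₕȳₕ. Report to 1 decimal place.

Var(Ŷ_str) = Σₕ Nₕ²(1 − fₕ)sₕ²/nₕ.
Urban: 926²·(1 − 16/926)·1.29/16 = 67939.463.
Rural: 4398²·(1 − 374/4398)·0.2402/374 = 11366.182.
Sum = 79305.645.

79305.6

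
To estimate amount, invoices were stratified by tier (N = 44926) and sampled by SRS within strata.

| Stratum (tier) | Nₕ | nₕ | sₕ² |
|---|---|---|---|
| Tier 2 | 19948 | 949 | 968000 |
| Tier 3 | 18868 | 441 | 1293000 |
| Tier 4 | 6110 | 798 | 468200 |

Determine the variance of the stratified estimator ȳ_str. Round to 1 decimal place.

706.0

Var(ȳ_str) = Σₕ Wₕ²(1 − fₕ)sₕ²/nₕ with Wₕ = Nₕ/N, N = 44926.
Tier 2: Wₕ = 0.44401905; term = 0.44401905²·(1 − 0.04757369)·968000/949 = 191.53306.
Tier 3: Wₕ = 0.41997952; term = 0.41997952²·(1 − 0.02337291)·1293000/441 = 505.06228.
Tier 4: Wₕ = 0.13600142; term = 0.13600142²·(1 − 0.13060556)·468200/798 = 9.4347911.
Sum = 706.03013.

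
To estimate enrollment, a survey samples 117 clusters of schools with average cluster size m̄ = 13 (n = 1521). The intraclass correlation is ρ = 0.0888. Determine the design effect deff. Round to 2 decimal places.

2.07

deff = 1 + (13 − 1)·0.0888 = 1 + 1.0656 = 2.0656.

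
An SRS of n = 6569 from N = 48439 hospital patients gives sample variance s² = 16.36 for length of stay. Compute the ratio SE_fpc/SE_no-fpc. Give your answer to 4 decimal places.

0.9297

f = n/N = 6569/48439 = 0.13561386.
SE_no-fpc = √(s²/n) = 0.049904765; SE_fpc = √((1−f)s²/n) = 0.046397643.
Ratio = √(1−f) = 0.92972369.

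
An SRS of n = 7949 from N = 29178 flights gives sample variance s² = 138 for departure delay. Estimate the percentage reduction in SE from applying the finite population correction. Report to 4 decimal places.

f = n/N = 7949/29178 = 0.27243128.
SE_no-fpc = √(s²/n) = 0.13175991; SE_fpc = √((1−f)s²/n) = 0.11238809.
Ratio = √(1−f) = 0.85297639. Reduction = 100·(1 − 0.85297639) = 14.7024%.

14.7024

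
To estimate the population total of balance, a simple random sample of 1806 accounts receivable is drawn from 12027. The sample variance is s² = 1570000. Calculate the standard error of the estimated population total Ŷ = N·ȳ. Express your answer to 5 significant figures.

326900

Var(Ŷ) = N²·Var(ȳ) = N²·(1 − n/N)·s²/n.
f = 1806/12027 = 0.15016214; Var(ȳ) = 0.84983786·1570000/1806 = 738.78485.
Var(Ŷ) = 12027² · 738.78485 = 1.0686429 × 10^11.
SE(Ŷ) = √(1.0686429 × 10^11) = 326900.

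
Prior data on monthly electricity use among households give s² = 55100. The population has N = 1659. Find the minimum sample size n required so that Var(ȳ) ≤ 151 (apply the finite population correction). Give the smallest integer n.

300

Without fpc, n₀ = s²/D = 55100/151 = 364.9007.
With fpc, (1 − n/N)·s²/n ≤ D requires n ≥ n₀/(1 + n₀/N) = 364.9007/(1 + 364.9007/1659) = 299.1107.
Rounding up, n = 300.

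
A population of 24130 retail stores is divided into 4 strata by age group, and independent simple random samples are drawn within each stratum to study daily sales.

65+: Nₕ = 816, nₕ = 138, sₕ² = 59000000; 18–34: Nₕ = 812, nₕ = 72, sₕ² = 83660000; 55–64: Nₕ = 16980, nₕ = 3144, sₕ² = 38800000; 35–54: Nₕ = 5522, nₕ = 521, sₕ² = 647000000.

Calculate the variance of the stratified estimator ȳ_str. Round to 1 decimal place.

65483.4

Var(ȳ_str) = Σₕ Wₕ²(1 − fₕ)sₕ²/nₕ with Wₕ = Nₕ/N, N = 24130.
65+: Wₕ = 0.03381683; term = 0.03381683²·(1 − 0.16911765)·59000000/138 = 406.23574.
18–34: Wₕ = 0.03365106; term = 0.03365106²·(1 − 0.08866995)·83660000/72 = 1199.1085.
55–64: Wₕ = 0.70368835; term = 0.70368835²·(1 − 0.18515901)·38800000/3144 = 4979.4661.
35–54: Wₕ = 0.22884376; term = 0.22884376²·(1 − 0.09434987)·647000000/521 = 58898.627.
Sum = 65483.437.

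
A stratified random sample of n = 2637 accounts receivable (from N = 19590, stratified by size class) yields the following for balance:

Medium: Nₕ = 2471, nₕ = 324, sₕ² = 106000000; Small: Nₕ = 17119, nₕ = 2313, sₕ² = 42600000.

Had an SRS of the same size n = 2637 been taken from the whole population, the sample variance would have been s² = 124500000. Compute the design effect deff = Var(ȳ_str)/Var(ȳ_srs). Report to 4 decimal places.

0.4084

Var(ȳ_str) = Σ Wₕ²(1−fₕ)sₕ²/nₕ with Wₕ = Nₕ/19590:
  Medium: (2471/19590)²·(1−324/2471)·106000000/324 = 4522.6895
  Small: (17119/19590)²·(1−2313/17119)·42600000/2313 = 12164.135
  → Var(ȳ_str) = 16686.825.
Var(ȳ_srs) = (1 − 2637/19590)·124500000/2637 = 40857.458.
deff = 16686.825 / 40857.458 = 0.4084.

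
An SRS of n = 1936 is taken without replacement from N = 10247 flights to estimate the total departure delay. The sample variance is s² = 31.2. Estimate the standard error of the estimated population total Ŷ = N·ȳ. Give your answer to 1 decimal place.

1171.5

Var(Ŷ) = N²·Var(ȳ) = N²·(1 − n/N)·s²/n.
f = 1936/10247 = 0.18893335; Var(ȳ) = 0.81106665·31.2/1936 = 0.013070909.
Var(Ŷ) = 10247² · 0.013070909 = 1.3724586 × 10^6.
SE(Ŷ) = √(1.3724586 × 10^6) = 1171.5.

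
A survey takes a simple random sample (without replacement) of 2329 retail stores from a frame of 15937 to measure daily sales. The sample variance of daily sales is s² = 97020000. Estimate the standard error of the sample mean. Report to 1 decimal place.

188.6

Under SRS without replacement, Var(ȳ) = (1 − f)·s²/n with f = n/N = 2329/15937 = 0.14613792.
Var(ȳ) = (1 − 0.14613792)·97020000/2329 = 0.85386208·41657.364 = 35569.643.
SE(ȳ) = √(35569.643) = 188.6.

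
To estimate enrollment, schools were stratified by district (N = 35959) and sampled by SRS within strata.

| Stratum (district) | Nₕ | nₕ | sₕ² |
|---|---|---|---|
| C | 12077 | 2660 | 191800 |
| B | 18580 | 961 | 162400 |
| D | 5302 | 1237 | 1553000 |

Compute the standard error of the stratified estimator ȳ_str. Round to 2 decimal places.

Var(ȳ_str) = Σₕ Wₕ²(1 − fₕ)sₕ²/nₕ with Wₕ = Nₕ/N, N = 35959.
C: Wₕ = 0.33585472; term = 0.33585472²·(1 − 0.22025337)·191800/2660 = 6.3419584.
B: Wₕ = 0.51669957; term = 0.51669957²·(1 − 0.05172228)·162400/961 = 42.783311.
D: Wₕ = 0.14744570; term = 0.14744570²·(1 − 0.23330819)·1553000/1237 = 20.926029.
Sum = 70.051298.
SE = √(70.051298) = 8.37.

8.37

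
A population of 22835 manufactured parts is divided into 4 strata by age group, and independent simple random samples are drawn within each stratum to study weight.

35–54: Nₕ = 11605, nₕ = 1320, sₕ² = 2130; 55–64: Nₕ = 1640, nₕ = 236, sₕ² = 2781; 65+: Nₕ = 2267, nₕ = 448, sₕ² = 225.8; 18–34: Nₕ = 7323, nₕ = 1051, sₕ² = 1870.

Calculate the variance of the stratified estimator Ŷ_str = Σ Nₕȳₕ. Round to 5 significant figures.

Var(Ŷ_str) = Σₕ Nₕ²(1 − fₕ)sₕ²/nₕ.
35–54: 11605²·(1 − 1320/11605)·2130/1320 = 1.9259948 × 10^8.
55–64: 1640²·(1 − 236/1640)·2781/236 = 2.7133133 × 10^7.
65+: 2267²·(1 − 448/2267)·225.8/448 = 2.0784048 × 10^6.
18–34: 7323²·(1 − 1051/7323)·1870/1051 = 8.1721057 × 10^7.
Sum = 3.0353207 × 10^8.

3.0353 × 10^8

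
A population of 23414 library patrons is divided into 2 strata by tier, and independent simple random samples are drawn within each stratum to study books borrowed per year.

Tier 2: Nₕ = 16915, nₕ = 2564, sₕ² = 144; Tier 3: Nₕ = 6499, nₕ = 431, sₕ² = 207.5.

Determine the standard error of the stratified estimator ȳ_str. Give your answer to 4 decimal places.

0.2439

Var(ȳ_str) = Σₕ Wₕ²(1 − fₕ)sₕ²/nₕ with Wₕ = Nₕ/N, N = 23414.
Tier 2: Wₕ = 0.72243102; term = 0.72243102²·(1 − 0.15158144)·144/2564 = 0.024868375.
Tier 3: Wₕ = 0.27756898; term = 0.27756898²·(1 − 0.06631790)·207.5/431 = 0.03463233.
Sum = 0.059500705.
SE = √(0.059500705) = 0.2439.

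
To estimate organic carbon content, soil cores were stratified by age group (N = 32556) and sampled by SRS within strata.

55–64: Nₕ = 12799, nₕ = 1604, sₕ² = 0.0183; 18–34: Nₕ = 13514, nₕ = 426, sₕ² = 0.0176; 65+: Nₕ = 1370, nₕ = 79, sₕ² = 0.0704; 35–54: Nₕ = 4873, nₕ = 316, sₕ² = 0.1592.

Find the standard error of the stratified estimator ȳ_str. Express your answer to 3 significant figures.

0.00453

Var(ȳ_str) = Σₕ Wₕ²(1 − fₕ)sₕ²/nₕ with Wₕ = Nₕ/N, N = 32556.
55–64: Wₕ = 0.39313798; term = 0.39313798²·(1 − 0.12532229)·0.0183/1604 = 1.5423566 × 10^-6.
18–34: Wₕ = 0.41510014; term = 0.41510014²·(1 − 0.03152287)·0.0176/426 = 6.8944272 × 10^-6.
65+: Wₕ = 0.04208134; term = 0.04208134²·(1 − 0.05766423)·0.0704/79 = 1.4870662 × 10^-6.
35–54: Wₕ = 0.14968055; term = 0.14968055²·(1 − 0.06484712)·0.1592/316 = 1.055527 × 10^-5.
Sum = 2.047912 × 10^-5.
SE = √(2.047912 × 10^-5) = 0.00453.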